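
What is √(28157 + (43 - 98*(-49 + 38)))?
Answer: √29278 ≈ 171.11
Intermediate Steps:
√(28157 + (43 - 98*(-49 + 38))) = √(28157 + (43 - 98*(-11))) = √(28157 + (43 + 1078)) = √(28157 + 1121) = √29278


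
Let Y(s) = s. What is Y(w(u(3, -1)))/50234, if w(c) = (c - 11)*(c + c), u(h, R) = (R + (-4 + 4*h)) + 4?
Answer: 0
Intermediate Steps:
u(h, R) = R + 4*h (u(h, R) = (-4 + R + 4*h) + 4 = R + 4*h)
w(c) = 2*c*(-11 + c) (w(c) = (-11 + c)*(2*c) = 2*c*(-11 + c))
Y(w(u(3, -1)))/50234 = (2*(-1 + 4*3)*(-11 + (-1 + 4*3)))/50234 = (2*(-1 + 12)*(-11 + (-1 + 12)))*(1/50234) = (2*11*(-11 + 11))*(1/50234) = (2*11*0)*(1/50234) = 0*(1/50234) = 0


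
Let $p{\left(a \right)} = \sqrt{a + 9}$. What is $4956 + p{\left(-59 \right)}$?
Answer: $4956 + 5 i \sqrt{2} \approx 4956.0 + 7.0711 i$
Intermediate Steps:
$p{\left(a \right)} = \sqrt{9 + a}$
$4956 + p{\left(-59 \right)} = 4956 + \sqrt{9 - 59} = 4956 + \sqrt{-50} = 4956 + 5 i \sqrt{2}$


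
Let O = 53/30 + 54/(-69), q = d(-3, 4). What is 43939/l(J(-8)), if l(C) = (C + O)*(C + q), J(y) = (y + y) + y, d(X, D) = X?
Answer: 10105970/142929 ≈ 70.706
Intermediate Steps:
q = -3
O = 679/690 (O = 53*(1/30) + 54*(-1/69) = 53/30 - 18/23 = 679/690 ≈ 0.98406)
J(y) = 3*y (J(y) = 2*y + y = 3*y)
l(C) = (-3 + C)*(679/690 + C) (l(C) = (C + 679/690)*(C - 3) = (679/690 + C)*(-3 + C) = (-3 + C)*(679/690 + C))
43939/l(J(-8)) = 43939/(-679/230 + (3*(-8))² - 1391*(-8)/230) = 43939/(-679/230 + (-24)² - 1391/690*(-24)) = 43939/(-679/230 + 576 + 5564/115) = 43939/(142929/230) = 43939*(230/142929) = 10105970/142929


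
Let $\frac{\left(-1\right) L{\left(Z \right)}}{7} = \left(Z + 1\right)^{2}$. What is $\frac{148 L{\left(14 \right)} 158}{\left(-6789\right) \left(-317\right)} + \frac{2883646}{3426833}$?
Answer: $- \frac{1290361741714}{79300342453} \approx -16.272$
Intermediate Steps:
$L{\left(Z \right)} = - 7 \left(1 + Z\right)^{2}$ ($L{\left(Z \right)} = - 7 \left(Z + 1\right)^{2} = - 7 \left(1 + Z\right)^{2}$)
$\frac{148 L{\left(14 \right)} 158}{\left(-6789\right) \left(-317\right)} + \frac{2883646}{3426833} = \frac{148 \left(- 7 \left(1 + 14\right)^{2}\right) 158}{\left(-6789\right) \left(-317\right)} + \frac{2883646}{3426833} = \frac{148 \left(- 7 \cdot 15^{2}\right) 158}{2152113} + 2883646 \cdot \frac{1}{3426833} = 148 \left(\left(-7\right) 225\right) 158 \cdot \frac{1}{2152113} + \frac{2883646}{3426833} = 148 \left(-1575\right) 158 \cdot \frac{1}{2152113} + \frac{2883646}{3426833} = \left(-233100\right) 158 \cdot \frac{1}{2152113} + \frac{2883646}{3426833} = \left(-36829800\right) \frac{1}{2152113} + \frac{2883646}{3426833} = - \frac{12276600}{717371} + \frac{2883646}{3426833} = - \frac{1290361741714}{79300342453}$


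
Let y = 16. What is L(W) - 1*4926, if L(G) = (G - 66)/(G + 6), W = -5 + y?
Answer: -83797/17 ≈ -4929.2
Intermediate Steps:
W = 11 (W = -5 + 16 = 11)
L(G) = (-66 + G)/(6 + G)
L(W) - 1*4926 = (-66 + 11)/(6 + 11) - 1*4926 = -55/17 - 4926 = -83797/17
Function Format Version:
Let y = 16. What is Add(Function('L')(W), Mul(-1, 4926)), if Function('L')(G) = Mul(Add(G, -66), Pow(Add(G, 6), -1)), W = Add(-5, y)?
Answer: Rational(-83797, 17) ≈ -4929.2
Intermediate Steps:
W = 11 (W = Add(-5, 16) = 11)
Function('L')(G) = Mul(Pow(Add(6, G), -1), Add(-66, G)) (Function('L')(G) = Mul(Add(-66, G), Pow(Add(6, G), -1)) = Mul(Pow(Add(6, G), -1), Add(-66, G)))
Add(Function('L')(W), Mul(-1, 4926)) = Add(Mul(Pow(Add(6, 11), -1), Add(-66, 11)), Mul(-1, 4926)) = Add(Mul(Pow(17, -1), -55), -4926) = Add(Mul(Rational(1, 17), -55), -4926) = Add(Rational(-55, 17), -4926) = Rational(-83797, 17)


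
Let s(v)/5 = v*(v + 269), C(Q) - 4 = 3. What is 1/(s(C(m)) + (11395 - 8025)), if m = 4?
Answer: 1/13030 ≈ 7.6746e-5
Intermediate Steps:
C(Q) = 7 (C(Q) = 4 + 3 = 7)
s(v) = 5*v*(269 + v) (s(v) = 5*(v*(v + 269)) = 5*(v*(269 + v)) = 5*v*(269 + v))
1/(s(C(m)) + (11395 - 8025)) = 1/(5*7*(269 + 7) + (11395 - 8025)) = 1/(5*7*276 + 3370) = 1/(9660 + 3370) = 1/13030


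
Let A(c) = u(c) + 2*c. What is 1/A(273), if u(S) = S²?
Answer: 1/75075 ≈ 1.3320e-5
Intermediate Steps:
A(c) = c² + 2*c
1/A(273) = 1/(273*(2 + 273)) = 1/(273*275) = 1/75075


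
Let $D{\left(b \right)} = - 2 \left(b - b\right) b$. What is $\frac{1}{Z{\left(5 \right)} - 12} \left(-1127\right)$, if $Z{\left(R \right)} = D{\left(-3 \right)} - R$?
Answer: $\frac{1127}{17} \approx 66.294$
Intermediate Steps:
$D{\left(b \right)} = 0$ ($D{\left(b \right)} = \left(-2\right) 0 b = 0 b = 0$)
$Z{\left(R \right)} = - R$ ($Z{\left(R \right)} = 0 - R = - R$)
$\frac{1}{Z{\left(5 \right)} - 12} \left(-1127\right) = \frac{1}{\left(-1\right) 5 - 12} \left(-1127\right) = \frac{1}{-5 - 12} \left(-1127\right) = \frac{1}{-17} \left(-1127\right) = \left(- \frac{1}{17}\right) \left(-1127\right) = \frac{1127}{17}$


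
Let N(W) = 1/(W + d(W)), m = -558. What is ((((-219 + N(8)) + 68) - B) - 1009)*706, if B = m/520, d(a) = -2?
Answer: -319053049/390 ≈ -8.1809e+5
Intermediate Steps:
N(W) = 1/(-2 + W) (N(W) = 1/(W - 2) = 1/(-2 + W))
B = -279/260 (B = -558/520 = -558*1/520 = -279/260 ≈ -1.0731)
((((-219 + N(8)) + 68) - B) - 1009)*706 = ((((-219 + 1/(-2 + 8)) + 68) - 1*(-279/260)) - 1009)*706 = ((((-219 + 1/6) + 68) + 279/260) - 1009)*706 = ((((-219 + ⅙) + 68) + 279/260) - 1009)*706 = (((-1313/6 + 68) + 279/260) - 1009)*706 = ((-905/6 + 279/260) - 1009)*706 = (-116813/780 - 1009)*706 = -903833/780*706 = -319053049/390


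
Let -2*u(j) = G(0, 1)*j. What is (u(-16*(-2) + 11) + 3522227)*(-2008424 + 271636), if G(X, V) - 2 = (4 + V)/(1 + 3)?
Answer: -12234480457629/2 ≈ -6.1172e+12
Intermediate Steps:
G(X, V) = 3 + V/4 (G(X, V) = 2 + (4 + V)/(1 + 3) = 2 + (4 + V)/4 = 2 + (4 + V)*(¼) = 2 + (1 + V/4) = 3 + V/4)
u(j) = -13*j/8 (u(j) = -(3 + (¼)*1)*j/2 = -(3 + ¼)*j/2 = -13*j/8)
(u(-16*(-2) + 11) + 3522227)*(-2008424 + 271636) = (-13*(-16*(-2) + 11)/8 + 3522227)*(-2008424 + 271636) = (-13*(32 + 11)/8 + 3522227)*(-1736788) = (-13/8*43 + 3522227)*(-1736788) = (-559/8 + 3522227)*(-1736788) = (28177257/8)*(-1736788) = -12234480457629/2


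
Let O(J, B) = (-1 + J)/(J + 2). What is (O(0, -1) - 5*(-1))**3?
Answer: 729/8 ≈ 91.125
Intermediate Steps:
O(J, B) = (-1 + J)/(2 + J)
(O(0, -1) - 5*(-1))**3 = ((-1 + 0)/(2 + 0) - 5*(-1))**3 = (-1/2 + 5)**3 = (9/2)**3 = 729/8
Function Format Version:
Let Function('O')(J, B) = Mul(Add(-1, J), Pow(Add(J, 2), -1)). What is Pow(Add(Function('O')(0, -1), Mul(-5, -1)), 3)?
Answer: Rational(729, 8) ≈ 91.125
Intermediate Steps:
Function('O')(J, B) = Mul(Pow(Add(2, J), -1), Add(-1, J)) (Function('O')(J, B) = Mul(Add(-1, J), Pow(Add(2, J), -1)) = Mul(Pow(Add(2, J), -1), Add(-1, J)))
Pow(Add(Function('O')(0, -1), Mul(-5, -1)), 3) = Pow(Add(Mul(Pow(Add(2, 0), -1), Add(-1, 0)), Mul(-5, -1)), 3) = Pow(Add(Mul(Pow(2, -1), -1), 5), 3) = Pow(Add(Mul(Rational(1, 2), -1), 5), 3) = Pow(Add(Rational(-1, 2), 5), 3) = Pow(Rational(9, 2), 3) = Rational(729, 8)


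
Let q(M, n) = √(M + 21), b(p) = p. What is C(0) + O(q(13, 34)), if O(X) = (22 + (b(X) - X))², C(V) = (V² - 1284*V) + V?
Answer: 484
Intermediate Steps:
q(M, n) = √(21 + M)
C(V) = V² - 1283*V
O(X) = 484 (O(X) = (22 + (X - X))² = (22 + 0)² = 22² = 484)
C(0) + O(q(13, 34)) = 0*(-1283 + 0) + 484 = 0*(-1283) + 484 = 0 + 484 = 484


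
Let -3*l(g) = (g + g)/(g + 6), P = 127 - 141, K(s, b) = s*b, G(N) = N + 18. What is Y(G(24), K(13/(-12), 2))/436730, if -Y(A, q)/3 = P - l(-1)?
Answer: 106/1091825 ≈ 9.7085e-5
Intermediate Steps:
G(N) = 18 + N
K(s, b) = b*s
P = -14
l(g) = -2*g/(3*(6 + g)) (l(g) = -(g + g)/(3*(g + 6)) = -2*g/(3*(6 + g)))
Y(A, q) = 212/5 (Y(A, q) = -3*(-14 - (-2)*(-1)/(18 + 3*(-1))) = -3*(-14 - (-2)*(-1)/(18 - 3)) = -3*(-14 - (-2)*(-1)/15) = -3*(-14 - 1*2/15) = -3*(-14 - 2/15) = -3*(-212/15) = 212/5)
Y(G(24), K(13/(-12), 2))/436730 = (212/5)/436730 = (212/5)*(1/436730) = 106/1091825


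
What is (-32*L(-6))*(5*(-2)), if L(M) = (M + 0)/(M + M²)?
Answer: -64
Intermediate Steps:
L(M) = M/(M + M²)
(-32*L(-6))*(5*(-2)) = (-32/(1 - 6))*(5*(-2)) = -32/(-5)*(-10) = -32*(-⅕)*(-10) = (32/5)*(-10) = -64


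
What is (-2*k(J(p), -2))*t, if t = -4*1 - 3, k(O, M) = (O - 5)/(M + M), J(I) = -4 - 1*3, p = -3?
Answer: 42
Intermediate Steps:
J(I) = -7 (J(I) = -4 - 3 = -7)
k(O, M) = (-5 + O)/(2*M) (k(O, M) = (-5 + O)/((2*M)) = (-5 + O)*(1/(2*M)) = (-5 + O)/(2*M))
t = -7 (t = -4 - 3 = -7)
(-2*k(J(p), -2))*t = -(-5 - 7)/(-2)*(-7) = -(-1)*(-12)/2*(-7) = -2*3*(-7) = -6*(-7) = 42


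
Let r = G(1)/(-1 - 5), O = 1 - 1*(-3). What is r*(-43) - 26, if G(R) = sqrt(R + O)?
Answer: -26 + 43*sqrt(5)/6 ≈ -9.9749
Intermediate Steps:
O = 4 (O = 1 + 3 = 4)
G(R) = sqrt(4 + R) (G(R) = sqrt(R + 4) = sqrt(4 + R))
r = -sqrt(5)/6 (r = sqrt(4 + 1)/(-1 - 5) = sqrt(5)/(-6) = sqrt(5)*(-1/6) = -sqrt(5)/6 ≈ -0.37268)
r*(-43) - 26 = -sqrt(5)/6*(-43) - 26 = 43*sqrt(5)/6 - 26 = -26 + 43*sqrt(5)/6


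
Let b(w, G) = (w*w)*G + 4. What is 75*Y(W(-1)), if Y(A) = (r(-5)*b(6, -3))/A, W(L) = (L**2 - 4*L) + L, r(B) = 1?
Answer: -1950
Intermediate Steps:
b(w, G) = 4 + G*w**2 (b(w, G) = w**2*G + 4 = G*w**2 + 4 = 4 + G*w**2)
W(L) = L**2 - 3*L
Y(A) = -104/A (Y(A) = (1*(4 - 3*6**2))/A = (1*(4 - 3*36))/A = (1*(4 - 108))/A = (1*(-104))/A = -104/A)
75*Y(W(-1)) = 75*(-104*(-1/(-3 - 1))) = 75*(-104/((-1*(-4)))) = 75*(-104/4) = 75*(-104*1/4) = 75*(-26) = -1950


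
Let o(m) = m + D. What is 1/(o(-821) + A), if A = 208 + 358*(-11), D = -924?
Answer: -1/5475 ≈ -0.00018265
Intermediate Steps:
o(m) = -924 + m (o(m) = m - 924 = -924 + m)
A = -3730 (A = 208 - 3938 = -3730)
1/(o(-821) + A) = 1/((-924 - 821) - 3730) = 1/(-1745 - 3730) = 1/(-5475) = -1/5475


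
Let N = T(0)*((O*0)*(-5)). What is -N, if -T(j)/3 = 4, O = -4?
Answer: 0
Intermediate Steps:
T(j) = -12 (T(j) = -3*4 = -12)
N = 0 (N = -12*(-4*0)*(-5) = -0*(-5) = -12*0 = 0)
-N = -1*0 = 0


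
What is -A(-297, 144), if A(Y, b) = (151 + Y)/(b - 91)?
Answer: 146/53 ≈ 2.7547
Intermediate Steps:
A(Y, b) = (151 + Y)/(-91 + b)
-A(-297, 144) = -(151 - 297)/(-91 + 144) = -(-146)/53 = -1*(-146/53) = 146/53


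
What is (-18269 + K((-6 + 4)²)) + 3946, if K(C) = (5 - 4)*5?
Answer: -14318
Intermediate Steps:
K(C) = 5 (K(C) = 1*5 = 5)
(-18269 + K((-6 + 4)²)) + 3946 = (-18269 + 5) + 3946 = -18264 + 3946 = -14318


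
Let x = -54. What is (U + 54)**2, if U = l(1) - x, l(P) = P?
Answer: 11881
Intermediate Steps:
U = 55 (U = 1 - 1*(-54) = 1 + 54 = 55)
(U + 54)**2 = (55 + 54)**2 = 109**2 = 11881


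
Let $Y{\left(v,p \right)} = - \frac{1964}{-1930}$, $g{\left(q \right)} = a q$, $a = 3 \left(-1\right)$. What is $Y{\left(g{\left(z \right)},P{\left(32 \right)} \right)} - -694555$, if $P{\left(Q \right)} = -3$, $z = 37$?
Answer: $\frac{670246557}{965} \approx 6.9456 \cdot 10^{5}$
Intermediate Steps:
$a = -3$
$g{\left(q \right)} = - 3 q$
$Y{\left(v,p \right)} = \frac{982}{965}$ ($Y{\left(v,p \right)} = \left(-1964\right) \left(- \frac{1}{1930}\right) = \frac{982}{965}$)
$Y{\left(g{\left(z \right)},P{\left(32 \right)} \right)} - -694555 = \frac{982}{965} - -694555 = \frac{982}{965} + 694555 = \frac{670246557}{965}$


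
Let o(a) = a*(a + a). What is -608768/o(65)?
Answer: -304384/4225 ≈ -72.044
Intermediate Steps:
o(a) = 2*a² (o(a) = a*(2*a) = 2*a²)
-608768/o(65) = -608768/(2*65²) = -608768/(2*4225) = -608768/8450 = -608768*1/8450 = -304384/4225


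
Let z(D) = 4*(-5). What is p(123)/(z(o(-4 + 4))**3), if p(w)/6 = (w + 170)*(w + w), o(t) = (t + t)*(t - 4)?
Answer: -108117/2000 ≈ -54.058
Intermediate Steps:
o(t) = 2*t*(-4 + t) (o(t) = (2*t)*(-4 + t) = 2*t*(-4 + t))
z(D) = -20
p(w) = 12*w*(170 + w) (p(w) = 6*((w + 170)*(w + w)) = 6*((170 + w)*(2*w)) = 6*(2*w*(170 + w)) = 12*w*(170 + w))
p(123)/(z(o(-4 + 4))**3) = (12*123*(170 + 123))/((-20)**3) = (12*123*293)/(-8000) = 432468*(-1/8000) = -108117/2000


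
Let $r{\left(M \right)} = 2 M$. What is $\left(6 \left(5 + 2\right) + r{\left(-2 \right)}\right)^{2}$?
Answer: $1444$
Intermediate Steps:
$\left(6 \left(5 + 2\right) + r{\left(-2 \right)}\right)^{2} = \left(6 \left(5 + 2\right) + 2 \left(-2\right)\right)^{2} = \left(6 \cdot 7 - 4\right)^{2} = \left(42 - 4\right)^{2} = 38^{2} = 1444$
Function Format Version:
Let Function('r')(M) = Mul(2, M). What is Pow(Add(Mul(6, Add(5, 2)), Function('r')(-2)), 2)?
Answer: 1444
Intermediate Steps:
Pow(Add(Mul(6, Add(5, 2)), Function('r')(-2)), 2) = Pow(Add(Mul(6, Add(5, 2)), Mul(2, -2)), 2) = Pow(Add(Mul(6, 7), -4), 2) = Pow(Add(42, -4), 2) = Pow(38, 2) = 1444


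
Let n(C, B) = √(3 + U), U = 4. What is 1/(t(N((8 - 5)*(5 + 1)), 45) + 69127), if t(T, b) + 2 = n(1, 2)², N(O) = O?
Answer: 1/69132 ≈ 1.4465e-5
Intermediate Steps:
n(C, B) = √7 (n(C, B) = √(3 + 4) = √7)
t(T, b) = 5 (t(T, b) = -2 + (√7)² = -2 + 7 = 5)
1/(t(N((8 - 5)*(5 + 1)), 45) + 69127) = 1/(5 + 69127) = 1/69132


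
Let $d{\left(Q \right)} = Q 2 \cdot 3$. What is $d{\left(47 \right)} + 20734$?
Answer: $21016$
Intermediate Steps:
$d{\left(Q \right)} = 6 Q$ ($d{\left(Q \right)} = 2 Q 3 = 6 Q$)
$d{\left(47 \right)} + 20734 = 6 \cdot 47 + 20734 = 282 + 20734 = 21016$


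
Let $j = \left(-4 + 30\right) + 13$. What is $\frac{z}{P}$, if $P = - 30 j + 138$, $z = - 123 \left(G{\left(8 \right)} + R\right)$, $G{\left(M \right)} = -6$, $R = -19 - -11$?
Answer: $- \frac{287}{172} \approx -1.6686$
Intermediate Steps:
$R = -8$ ($R = -19 + 11 = -8$)
$j = 39$ ($j = 26 + 13 = 39$)
$z = 1722$ ($z = - 123 \left(-6 - 8\right) = \left(-123\right) \left(-14\right) = 1722$)
$P = -1032$ ($P = \left(-30\right) 39 + 138 = -1170 + 138 = -1032$)
$\frac{z}{P} = \frac{1722}{-1032} = 1722 \left(- \frac{1}{1032}\right) = - \frac{287}{172}$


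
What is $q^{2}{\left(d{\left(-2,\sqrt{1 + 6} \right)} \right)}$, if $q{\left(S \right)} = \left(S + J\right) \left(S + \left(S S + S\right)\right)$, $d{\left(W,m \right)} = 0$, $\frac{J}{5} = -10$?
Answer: $0$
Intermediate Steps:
$J = -50$ ($J = 5 \left(-10\right) = -50$)
$q{\left(S \right)} = \left(-50 + S\right) \left(S^{2} + 2 S\right)$ ($q{\left(S \right)} = \left(S - 50\right) \left(S + \left(S S + S\right)\right) = \left(-50 + S\right) \left(S + \left(S^{2} + S\right)\right) = \left(-50 + S\right) \left(S + \left(S + S^{2}\right)\right) = \left(-50 + S\right) \left(S^{2} + 2 S\right)$)
$q^{2}{\left(d{\left(-2,\sqrt{1 + 6} \right)} \right)} = \left(0 \left(-100 + 0^{2} - 0\right)\right)^{2} = \left(0 \left(-100 + 0 + 0\right)\right)^{2} = \left(0 \left(-100\right)\right)^{2} = 0^{2} = 0$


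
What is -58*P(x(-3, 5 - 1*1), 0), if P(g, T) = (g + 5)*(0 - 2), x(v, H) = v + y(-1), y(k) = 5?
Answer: 812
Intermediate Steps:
x(v, H) = 5 + v (x(v, H) = v + 5 = 5 + v)
P(g, T) = -10 - 2*g (P(g, T) = (5 + g)*(-2) = -10 - 2*g)
-58*P(x(-3, 5 - 1*1), 0) = -58*(-10 - 2*(5 - 3)) = -58*(-10 - 2*2) = -58*(-10 - 4) = -58*(-14) = 812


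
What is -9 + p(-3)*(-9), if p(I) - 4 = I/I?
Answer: -54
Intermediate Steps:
p(I) = 5 (p(I) = 4 + I/I = 4 + 1 = 5)
-9 + p(-3)*(-9) = -9 + 5*(-9) = -9 - 45 = -54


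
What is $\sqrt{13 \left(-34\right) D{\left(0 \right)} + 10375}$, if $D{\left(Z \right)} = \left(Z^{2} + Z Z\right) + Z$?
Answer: $5 \sqrt{415} \approx 101.86$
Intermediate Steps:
$D{\left(Z \right)} = Z + 2 Z^{2}$ ($D{\left(Z \right)} = \left(Z^{2} + Z^{2}\right) + Z = 2 Z^{2} + Z = Z + 2 Z^{2}$)
$\sqrt{13 \left(-34\right) D{\left(0 \right)} + 10375} = \sqrt{13 \left(-34\right) 0 \left(1 + 2 \cdot 0\right) + 10375} = \sqrt{- 442 \cdot 0 \left(1 + 0\right) + 10375} = \sqrt{- 442 \cdot 0 \cdot 1 + 10375} = \sqrt{\left(-442\right) 0 + 10375} = \sqrt{0 + 10375} = \sqrt{10375} = 5 \sqrt{415}$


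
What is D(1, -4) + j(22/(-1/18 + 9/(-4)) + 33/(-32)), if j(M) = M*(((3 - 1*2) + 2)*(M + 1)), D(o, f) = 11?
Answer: 2219797019/7054336 ≈ 314.67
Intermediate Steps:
j(M) = M*(3 + 3*M) (j(M) = M*(((3 - 2) + 2)*(1 + M)) = M*((1 + 2)*(1 + M)) = M*(3*(1 + M)) = M*(3 + 3*M))
D(1, -4) + j(22/(-1/18 + 9/(-4)) + 33/(-32)) = 11 + 3*(22/(-1/18 + 9/(-4)) + 33/(-32))*(1 + (22/(-1/18 + 9/(-4)) + 33/(-32))) = 11 + 3*(22/(-1*1/18 + 9*(-¼)) + 33*(-1/32))*(1 + (22/(-1*1/18 + 9*(-¼)) + 33*(-1/32))) = 11 + 3*(22/(-1/18 - 9/4) - 33/32)*(1 + (22/(-1/18 - 9/4) - 33/32)) = 11 + 3*(22/(-83/36) - 33/32)*(1 + (22/(-83/36) - 33/32)) = 11 + 3*(22*(-36/83) - 33/32)*(1 + (22*(-36/83) - 33/32)) = 11 + 3*(-792/83 - 33/32)*(1 + (-792/83 - 33/32)) = 11 + 3*(-28083/2656)*(1 - 28083/2656) = 11 + 3*(-28083/2656)*(-25427/2656) = 11 + 2142199323/7054336 = 2219797019/7054336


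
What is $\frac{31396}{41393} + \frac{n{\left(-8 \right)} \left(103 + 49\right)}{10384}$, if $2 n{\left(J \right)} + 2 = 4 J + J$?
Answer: $\frac{2203291}{4884374} \approx 0.45109$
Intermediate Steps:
$n{\left(J \right)} = -1 + \frac{5 J}{2}$ ($n{\left(J \right)} = -1 + \frac{4 J + J}{2} = -1 + \frac{5 J}{2}$)
$\frac{31396}{41393} + \frac{n{\left(-8 \right)} \left(103 + 49\right)}{10384} = \frac{31396}{41393} + \frac{\left(-1 + \frac{5}{2} \left(-8\right)\right) \left(103 + 49\right)}{10384} = 31396 \cdot \frac{1}{41393} + \left(-1 - 20\right) 152 \cdot \frac{1}{10384} = \frac{31396}{41393} + \left(-21\right) 152 \cdot \frac{1}{10384} = \frac{31396}{41393} - \frac{399}{1298} = \frac{2203291}{4884374}$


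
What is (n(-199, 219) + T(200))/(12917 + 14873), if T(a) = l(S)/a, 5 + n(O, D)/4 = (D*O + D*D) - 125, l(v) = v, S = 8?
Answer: 425001/694750 ≈ 0.61173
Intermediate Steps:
n(O, D) = -520 + 4*D**2 + 4*D*O (n(O, D) = -20 + 4*((D*O + D*D) - 125) = -20 + 4*((D*O + D**2) - 125) = -20 + 4*((D**2 + D*O) - 125) = -20 + 4*(-125 + D**2 + D*O) = -20 + (-500 + 4*D**2 + 4*D*O) = -520 + 4*D**2 + 4*D*O)
T(a) = 8/a
(n(-199, 219) + T(200))/(12917 + 14873) = ((-520 + 4*219**2 + 4*219*(-199)) + 8/200)/(12917 + 14873) = ((-520 + 4*47961 - 174324) + 8*(1/200))/27790 = ((-520 + 191844 - 174324) + 1/25)*(1/27790) = (17000 + 1/25)*(1/27790) = (425001/25)*(1/27790) = 425001/694750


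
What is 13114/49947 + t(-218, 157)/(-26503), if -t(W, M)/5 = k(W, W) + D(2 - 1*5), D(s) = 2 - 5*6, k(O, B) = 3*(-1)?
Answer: 339818557/1323745341 ≈ 0.25671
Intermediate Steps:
k(O, B) = -3
D(s) = -28 (D(s) = 2 - 30 = -28)
t(W, M) = 155 (t(W, M) = -5*(-3 - 28) = -5*(-31) = 155)
13114/49947 + t(-218, 157)/(-26503) = 13114/49947 + 155/(-26503) = 13114*(1/49947) + 155*(-1/26503) = 13114/49947 - 155/26503 = 339818557/1323745341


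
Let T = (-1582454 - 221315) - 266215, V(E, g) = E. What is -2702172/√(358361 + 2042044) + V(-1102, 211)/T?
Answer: 551/1034992 - 900724*√2400405/800135 ≈ -1744.1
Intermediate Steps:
T = -2069984 (T = -1803769 - 266215 = -2069984)
-2702172/√(358361 + 2042044) + V(-1102, 211)/T = -2702172/√(358361 + 2042044) - 1102/(-2069984) = -2702172*√2400405/2400405 - 1102*(-1/2069984) = -900724*√2400405/800135 + 551/1034992 = 551/1034992 - 900724*√2400405/800135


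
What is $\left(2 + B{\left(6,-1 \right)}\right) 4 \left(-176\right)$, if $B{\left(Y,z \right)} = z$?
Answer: $-704$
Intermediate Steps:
$\left(2 + B{\left(6,-1 \right)}\right) 4 \left(-176\right) = \left(2 - 1\right) 4 \left(-176\right) = 1 \cdot 4 \left(-176\right) = 4 \left(-176\right) = -704$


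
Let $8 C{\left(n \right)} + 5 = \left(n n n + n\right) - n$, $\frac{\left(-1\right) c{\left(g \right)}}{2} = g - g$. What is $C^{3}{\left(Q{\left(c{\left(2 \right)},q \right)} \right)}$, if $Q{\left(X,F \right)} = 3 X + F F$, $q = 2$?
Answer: $\frac{205379}{512} \approx 401.13$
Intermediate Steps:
$c{\left(g \right)} = 0$ ($c{\left(g \right)} = - 2 \left(g - g\right) = \left(-2\right) 0 = 0$)
$Q{\left(X,F \right)} = F^{2} + 3 X$ ($Q{\left(X,F \right)} = 3 X + F^{2} = F^{2} + 3 X$)
$C{\left(n \right)} = - \frac{5}{8} + \frac{n^{3}}{8}$ ($C{\left(n \right)} = - \frac{5}{8} + \frac{\left(n n n + n\right) - n}{8} = - \frac{5}{8} + \frac{\left(n^{2} n + n\right) - n}{8} = - \frac{5}{8} + \frac{\left(n^{3} + n\right) - n}{8} = - \frac{5}{8} + \frac{\left(n + n^{3}\right) - n}{8} = - \frac{5}{8} + \frac{n^{3}}{8}$)
$C^{3}{\left(Q{\left(c{\left(2 \right)},q \right)} \right)} = \left(- \frac{5}{8} + \frac{\left(2^{2} + 3 \cdot 0\right)^{3}}{8}\right)^{3} = \left(- \frac{5}{8} + \frac{\left(4 + 0\right)^{3}}{8}\right)^{3} = \left(- \frac{5}{8} + \frac{4^{3}}{8}\right)^{3} = \left(- \frac{5}{8} + \frac{1}{8} \cdot 64\right)^{3} = \left(- \frac{5}{8} + 8\right)^{3} = \left(\frac{59}{8}\right)^{3} = \frac{205379}{512}$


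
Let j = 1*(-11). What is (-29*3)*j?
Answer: 957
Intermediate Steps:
j = -11
(-29*3)*j = -29*3*(-11) = -87*(-11) = 957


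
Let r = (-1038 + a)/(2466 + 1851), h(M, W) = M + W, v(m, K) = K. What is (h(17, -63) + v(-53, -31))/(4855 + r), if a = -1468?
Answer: -30219/1905139 ≈ -0.015862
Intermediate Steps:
r = -2506/4317 (r = (-1038 - 1468)/(2466 + 1851) = -2506/4317 ≈ -0.58050)
(h(17, -63) + v(-53, -31))/(4855 + r) = ((17 - 63) - 31)/(4855 - 2506/4317) = (-46 - 31)/(20956529/4317) = -77*4317/20956529 = -30219/1905139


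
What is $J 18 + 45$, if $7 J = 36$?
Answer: $\frac{963}{7} \approx 137.57$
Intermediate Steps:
$J = \frac{36}{7}$ ($J = \frac{1}{7} \cdot 36 = \frac{36}{7} \approx 5.1429$)
$J 18 + 45 = \frac{36}{7} \cdot 18 + 45 = \frac{648}{7} + 45 = \frac{963}{7}$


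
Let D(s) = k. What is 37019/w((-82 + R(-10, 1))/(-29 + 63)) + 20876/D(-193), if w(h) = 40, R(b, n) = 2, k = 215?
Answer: 351765/344 ≈ 1022.6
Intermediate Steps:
D(s) = 215
37019/w((-82 + R(-10, 1))/(-29 + 63)) + 20876/D(-193) = 37019/40 + 20876/215 = 351765/344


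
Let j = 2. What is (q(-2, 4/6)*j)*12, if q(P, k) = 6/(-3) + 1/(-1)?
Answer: -72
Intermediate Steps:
q(P, k) = -3 (q(P, k) = 6*(-1/3) + 1*(-1) = -2 - 1 = -3)
(q(-2, 4/6)*j)*12 = -3*2*12 = -6*12 = -72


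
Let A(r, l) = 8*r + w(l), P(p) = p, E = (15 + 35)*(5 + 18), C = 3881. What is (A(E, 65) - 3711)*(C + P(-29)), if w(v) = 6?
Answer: 21166740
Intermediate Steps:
E = 1150 (E = 50*23 = 1150)
A(r, l) = 6 + 8*r (A(r, l) = 8*r + 6 = 6 + 8*r)
(A(E, 65) - 3711)*(C + P(-29)) = ((6 + 8*1150) - 3711)*(3881 - 29) = ((6 + 9200) - 3711)*3852 = (9206 - 3711)*3852 = 5495*3852 = 21166740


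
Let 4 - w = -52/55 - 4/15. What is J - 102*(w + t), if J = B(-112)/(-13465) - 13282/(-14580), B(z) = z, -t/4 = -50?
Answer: -4520023305961/215951670 ≈ -20931.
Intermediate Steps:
t = 200 (t = -4*(-50) = 200)
w = 172/33 (w = 4 - (-52/55 - 4/15) = 4 - 1*(-40/33) = 4 + 40/33 = 172/33 ≈ 5.2121)
J = 18047509/19631970 (J = -112/(-13465) - 13282/(-14580) = -112*(-1/13465) - 13282*(-1/14580) = 112/13465 + 6641/7290 = 18047509/19631970 ≈ 0.91929)
J - 102*(w + t) = 18047509/19631970 - 102*(172/33 + 200) = 18047509/19631970 - 102*6772/33 = 18047509/19631970 - 1*230248/11 = 18047509/19631970 - 230248/11 = -4520023305961/215951670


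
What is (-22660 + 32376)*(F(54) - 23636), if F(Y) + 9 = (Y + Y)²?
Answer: -116407396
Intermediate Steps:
F(Y) = -9 + 4*Y² (F(Y) = -9 + (Y + Y)² = -9 + (2*Y)² = -9 + 4*Y²)
(-22660 + 32376)*(F(54) - 23636) = (-22660 + 32376)*((-9 + 4*54²) - 23636) = 9716*((-9 + 4*2916) - 23636) = 9716*((-9 + 11664) - 23636) = 9716*(11655 - 23636) = 9716*(-11981) = -116407396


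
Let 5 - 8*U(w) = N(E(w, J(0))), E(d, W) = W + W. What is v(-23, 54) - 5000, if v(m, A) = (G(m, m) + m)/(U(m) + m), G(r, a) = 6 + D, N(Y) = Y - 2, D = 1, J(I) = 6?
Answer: -944872/189 ≈ -4999.3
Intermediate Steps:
E(d, W) = 2*W
N(Y) = -2 + Y
U(w) = -5/8 (U(w) = 5/8 - (-2 + 2*6)/8 = 5/8 - (-2 + 12)/8 = 5/8 - ⅛*10 = 5/8 - 5/4 = -5/8)
G(r, a) = 7 (G(r, a) = 6 + 1 = 7)
v(m, A) = (7 + m)/(-5/8 + m)
v(-23, 54) - 5000 = 8*(7 - 23)/(-5 + 8*(-23)) - 5000 = 8*(-16)/(-5 - 184) - 5000 = 8*(-16)/(-189) - 5000 = 8*(-1/189)*(-16) - 5000 = 128/189 - 5000 = -944872/189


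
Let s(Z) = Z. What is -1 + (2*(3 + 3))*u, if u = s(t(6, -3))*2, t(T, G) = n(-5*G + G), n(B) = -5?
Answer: -121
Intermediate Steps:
t(T, G) = -5
u = -10 (u = -5*2 = -10)
-1 + (2*(3 + 3))*u = -1 + (2*(3 + 3))*(-10) = -1 + (2*6)*(-10) = -1 + 12*(-10) = -1 - 120 = -121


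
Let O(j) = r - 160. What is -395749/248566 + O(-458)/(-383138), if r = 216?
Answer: -10831457147/6802505722 ≈ -1.5923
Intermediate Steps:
O(j) = 56 (O(j) = 216 - 160 = 56)
-395749/248566 + O(-458)/(-383138) = -395749/248566 + 56/(-383138) = -395749*1/248566 + 56*(-1/383138) = -395749/248566 - 4/27367 = -10831457147/6802505722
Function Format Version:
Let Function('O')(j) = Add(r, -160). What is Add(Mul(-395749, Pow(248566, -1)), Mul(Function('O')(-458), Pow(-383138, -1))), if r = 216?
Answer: Rational(-10831457147, 6802505722) ≈ -1.5923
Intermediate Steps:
Function('O')(j) = 56 (Function('O')(j) = Add(216, -160) = 56)
Add(Mul(-395749, Pow(248566, -1)), Mul(Function('O')(-458), Pow(-383138, -1))) = Add(Mul(-395749, Pow(248566, -1)), Mul(56, Pow(-383138, -1))) = Add(Mul(-395749, Rational(1, 248566)), Mul(56, Rational(-1, 383138))) = Add(Rational(-395749, 248566), Rational(-4, 27367)) = Rational(-10831457147, 6802505722)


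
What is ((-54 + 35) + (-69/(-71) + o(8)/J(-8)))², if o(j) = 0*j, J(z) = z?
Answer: 1638400/5041 ≈ 325.01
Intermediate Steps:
o(j) = 0
((-54 + 35) + (-69/(-71) + o(8)/J(-8)))² = ((-54 + 35) + (-69/(-71) + 0/(-8)))² = (-19 + (-69*(-1/71) + 0*(-⅛)))² = (-19 + (69/71 + 0))² = (-19 + 69/71)² = (-1280/71)² = 1638400/5041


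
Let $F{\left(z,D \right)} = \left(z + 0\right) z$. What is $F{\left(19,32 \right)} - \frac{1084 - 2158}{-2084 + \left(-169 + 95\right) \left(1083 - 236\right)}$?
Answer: $\frac{11689004}{32381} \approx 360.98$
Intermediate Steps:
$F{\left(z,D \right)} = z^{2}$ ($F{\left(z,D \right)} = z z = z^{2}$)
$F{\left(19,32 \right)} - \frac{1084 - 2158}{-2084 + \left(-169 + 95\right) \left(1083 - 236\right)} = 19^{2} - \frac{1084 - 2158}{-2084 + \left(-169 + 95\right) \left(1083 - 236\right)} = 361 - - \frac{1074}{-2084 - 62678} = 361 - - \frac{1074}{-64762} = 361 - \left(-1074\right) \left(- \frac{1}{64762}\right) = 361 - \frac{537}{32381} = \frac{11689004}{32381}$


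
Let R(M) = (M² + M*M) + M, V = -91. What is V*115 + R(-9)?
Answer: -10312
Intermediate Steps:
R(M) = M + 2*M² (R(M) = (M² + M²) + M = 2*M² + M = M + 2*M²)
V*115 + R(-9) = -91*115 - 9*(1 + 2*(-9)) = -10465 - 9*(1 - 18) = -10465 - 9*(-17) = -10465 + 153 = -10312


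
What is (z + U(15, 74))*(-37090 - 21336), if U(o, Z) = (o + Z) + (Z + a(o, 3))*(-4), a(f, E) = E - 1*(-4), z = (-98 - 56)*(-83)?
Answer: -733071022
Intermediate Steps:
z = 12782 (z = -154*(-83) = 12782)
a(f, E) = 4 + E (a(f, E) = E + 4 = 4 + E)
U(o, Z) = -28 + o - 3*Z (U(o, Z) = (o + Z) + (Z + (4 + 3))*(-4) = (Z + o) + (Z + 7)*(-4) = (Z + o) + (7 + Z)*(-4) = (Z + o) + (-28 - 4*Z) = -28 + o - 3*Z)
(z + U(15, 74))*(-37090 - 21336) = (12782 + (-28 + 15 - 3*74))*(-37090 - 21336) = (12782 + (-28 + 15 - 222))*(-58426) = (12782 - 235)*(-58426) = 12547*(-58426) = -733071022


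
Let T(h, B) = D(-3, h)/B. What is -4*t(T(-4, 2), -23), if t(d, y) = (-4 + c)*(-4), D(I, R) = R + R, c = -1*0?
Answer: -64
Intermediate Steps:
c = 0
D(I, R) = 2*R
T(h, B) = 2*h/B (T(h, B) = (2*h)/B = 2*h/B)
t(d, y) = 16 (t(d, y) = (-4 + 0)*(-4) = -4*(-4) = 16)
-4*t(T(-4, 2), -23) = -4*16 = -64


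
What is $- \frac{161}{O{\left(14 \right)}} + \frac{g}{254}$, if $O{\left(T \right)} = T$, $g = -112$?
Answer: $- \frac{3033}{254} \approx -11.941$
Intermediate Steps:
$- \frac{161}{O{\left(14 \right)}} + \frac{g}{254} = - \frac{161}{14} - \frac{112}{254} = \left(-161\right) \frac{1}{14} - \frac{56}{127} = - \frac{23}{2} - \frac{56}{127} = - \frac{3033}{254}$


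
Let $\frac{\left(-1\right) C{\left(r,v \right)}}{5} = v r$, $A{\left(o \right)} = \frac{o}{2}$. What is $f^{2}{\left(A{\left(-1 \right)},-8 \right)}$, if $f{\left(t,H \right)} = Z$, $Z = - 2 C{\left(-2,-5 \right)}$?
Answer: $10000$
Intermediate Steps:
$A{\left(o \right)} = \frac{o}{2}$ ($A{\left(o \right)} = o \frac{1}{2} = \frac{o}{2}$)
$C{\left(r,v \right)} = - 5 r v$ ($C{\left(r,v \right)} = - 5 v r = - 5 r v$)
$Z = 100$ ($Z = - 2 \left(\left(-5\right) \left(-2\right) \left(-5\right)\right) = \left(-2\right) \left(-50\right) = 100$)
$f{\left(t,H \right)} = 100$
$f^{2}{\left(A{\left(-1 \right)},-8 \right)} = 100^{2} = 10000$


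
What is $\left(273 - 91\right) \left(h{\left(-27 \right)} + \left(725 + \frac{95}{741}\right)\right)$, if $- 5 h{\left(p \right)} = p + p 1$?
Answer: $\frac{2009084}{15} \approx 1.3394 \cdot 10^{5}$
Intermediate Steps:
$h{\left(p \right)} = - \frac{2 p}{5}$ ($h{\left(p \right)} = - \frac{p + p 1}{5} = - \frac{p + p}{5} = - \frac{2 p}{5}$)
$\left(273 - 91\right) \left(h{\left(-27 \right)} + \left(725 + \frac{95}{741}\right)\right) = \left(273 - 91\right) \left(\left(- \frac{2}{5}\right) \left(-27\right) + \left(725 + \frac{95}{741}\right)\right) = \left(273 - 91\right) \left(\frac{54}{5} + \left(725 + 95 \cdot \frac{1}{741}\right)\right) = 182 \left(\frac{54}{5} + \left(725 + \frac{5}{39}\right)\right) = 182 \left(\frac{54}{5} + \frac{28280}{39}\right) = 182 \cdot \frac{143506}{195} = \frac{2009084}{15}$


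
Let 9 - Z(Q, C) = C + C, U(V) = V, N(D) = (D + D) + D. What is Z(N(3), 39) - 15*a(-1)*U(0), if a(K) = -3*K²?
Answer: -69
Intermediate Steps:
N(D) = 3*D (N(D) = 2*D + D = 3*D)
Z(Q, C) = 9 - 2*C (Z(Q, C) = 9 - (C + C) = 9 - 2*C)
Z(N(3), 39) - 15*a(-1)*U(0) = (9 - 2*39) - 15*(-3*(-1)²)*0 = (9 - 78) - 15*(-3*1)*0 = -69 - 15*(-3)*0 = -69 - (-45)*0 = -69 - 1*0 = -69 + 0 = -69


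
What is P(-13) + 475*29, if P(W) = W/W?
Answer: 13776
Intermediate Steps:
P(W) = 1
P(-13) + 475*29 = 1 + 475*29 = 1 + 13775 = 13776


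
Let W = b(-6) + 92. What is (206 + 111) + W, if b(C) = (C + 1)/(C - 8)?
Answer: 5731/14 ≈ 409.36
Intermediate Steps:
b(C) = (1 + C)/(-8 + C)
W = 1293/14 (W = (1 - 6)/(-8 - 6) + 92 = -5/(-14) + 92 = -1/14*(-5) + 92 = 5/14 + 92 = 1293/14 ≈ 92.357)
(206 + 111) + W = (206 + 111) + 1293/14 = 317 + 1293/14 = 5731/14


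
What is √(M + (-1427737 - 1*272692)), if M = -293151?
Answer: 2*I*√498395 ≈ 1411.9*I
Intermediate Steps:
√(M + (-1427737 - 1*272692)) = √(-293151 + (-1427737 - 1*272692)) = √(-293151 + (-1427737 - 272692)) = √(-293151 - 1700429) = √(-1993580) = 2*I*√498395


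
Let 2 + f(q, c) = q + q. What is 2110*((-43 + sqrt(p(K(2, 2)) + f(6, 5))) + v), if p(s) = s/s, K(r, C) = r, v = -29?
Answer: -151920 + 2110*sqrt(11) ≈ -1.4492e+5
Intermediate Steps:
f(q, c) = -2 + 2*q (f(q, c) = -2 + (q + q) = -2 + 2*q)
p(s) = 1
2110*((-43 + sqrt(p(K(2, 2)) + f(6, 5))) + v) = 2110*((-43 + sqrt(1 + (-2 + 2*6))) - 29) = 2110*((-43 + sqrt(1 + (-2 + 12))) - 29) = 2110*((-43 + sqrt(1 + 10)) - 29) = 2110*((-43 + sqrt(11)) - 29) = 2110*(-72 + sqrt(11)) = -151920 + 2110*sqrt(11)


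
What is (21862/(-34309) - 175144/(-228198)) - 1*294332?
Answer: -1152198186378802/3914622591 ≈ -2.9433e+5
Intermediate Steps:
(21862/(-34309) - 175144/(-228198)) - 1*294332 = (21862*(-1/34309) - 175144*(-1/228198)) - 294332 = (-21862/34309 + 87572/114099) - 294332 = 510075410/3914622591 - 294332 = -1152198186378802/3914622591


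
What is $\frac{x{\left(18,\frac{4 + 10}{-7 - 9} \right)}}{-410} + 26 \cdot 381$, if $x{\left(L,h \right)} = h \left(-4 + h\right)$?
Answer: $\frac{259933167}{26240} \approx 9906.0$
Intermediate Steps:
$\frac{x{\left(18,\frac{4 + 10}{-7 - 9} \right)}}{-410} + 26 \cdot 381 = \frac{\frac{4 + 10}{-7 - 9} \left(-4 + \frac{4 + 10}{-7 - 9}\right)}{-410} + 26 \cdot 381 = \frac{14}{-16} \left(-4 + \frac{14}{-16}\right) \left(- \frac{1}{410}\right) + 9906 = 14 \left(- \frac{1}{16}\right) \left(-4 + 14 \left(- \frac{1}{16}\right)\right) \left(- \frac{1}{410}\right) + 9906 = - \frac{7 \left(-4 - \frac{7}{8}\right)}{8} \left(- \frac{1}{410}\right) + 9906 = \left(- \frac{7}{8}\right) \left(- \frac{39}{8}\right) \left(- \frac{1}{410}\right) + 9906 = \frac{273}{64} \left(- \frac{1}{410}\right) + 9906 = - \frac{273}{26240} + 9906 = \frac{259933167}{26240}$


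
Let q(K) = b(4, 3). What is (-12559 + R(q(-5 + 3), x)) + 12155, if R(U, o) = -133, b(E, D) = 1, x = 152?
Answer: -537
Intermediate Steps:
q(K) = 1
(-12559 + R(q(-5 + 3), x)) + 12155 = (-12559 - 133) + 12155 = -12692 + 12155 = -537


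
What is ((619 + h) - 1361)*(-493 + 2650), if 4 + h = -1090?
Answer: -3960252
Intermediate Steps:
h = -1094 (h = -4 - 1090 = -1094)
((619 + h) - 1361)*(-493 + 2650) = ((619 - 1094) - 1361)*(-493 + 2650) = (-475 - 1361)*2157 = -1836*2157 = -3960252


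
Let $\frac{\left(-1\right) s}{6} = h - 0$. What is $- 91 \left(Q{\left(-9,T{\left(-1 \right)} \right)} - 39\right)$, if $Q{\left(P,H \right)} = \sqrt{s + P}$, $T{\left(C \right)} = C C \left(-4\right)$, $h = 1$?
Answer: $3549 - 91 i \sqrt{15} \approx 3549.0 - 352.44 i$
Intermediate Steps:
$s = -6$ ($s = - 6 \left(1 - 0\right) = - 6 \left(1 + 0\right) = \left(-6\right) 1 = -6$)
$T{\left(C \right)} = - 4 C^{2}$ ($T{\left(C \right)} = C^{2} \left(-4\right) = - 4 C^{2}$)
$Q{\left(P,H \right)} = \sqrt{-6 + P}$
$- 91 \left(Q{\left(-9,T{\left(-1 \right)} \right)} - 39\right) = - 91 \left(\sqrt{-6 - 9} - 39\right) = - 91 \left(\sqrt{-15} - 39\right) = - 91 \left(i \sqrt{15} - 39\right) = - 91 \left(-39 + i \sqrt{15}\right) = 3549 - 91 i \sqrt{15}$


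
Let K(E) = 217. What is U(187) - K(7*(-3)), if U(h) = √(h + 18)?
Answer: -217 + √205 ≈ -202.68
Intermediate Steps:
U(h) = √(18 + h)
U(187) - K(7*(-3)) = √(18 + 187) - 1*217 = √205 - 217 = -217 + √205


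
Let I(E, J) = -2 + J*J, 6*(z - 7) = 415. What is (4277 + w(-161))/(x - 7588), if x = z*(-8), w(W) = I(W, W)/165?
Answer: -91453/169070 ≈ -0.54092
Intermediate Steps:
z = 457/6 (z = 7 + (1/6)*415 = 7 + 415/6 = 457/6 ≈ 76.167)
I(E, J) = -2 + J**2
w(W) = -2/165 + W**2/165 (w(W) = (-2 + W**2)/165 = (-2 + W**2)*(1/165) = -2/165 + W**2/165)
x = -1828/3 (x = (457/6)*(-8) = -1828/3 ≈ -609.33)
(4277 + w(-161))/(x - 7588) = (4277 + (-2/165 + (1/165)*(-161)**2))/(-1828/3 - 7588) = (4277 + (-2/165 + (1/165)*25921))/(-24592/3) = (4277 + (-2/165 + 25921/165))*(-3/24592) = (4277 + 25919/165)*(-3/24592) = (731624/165)*(-3/24592) = -91453/169070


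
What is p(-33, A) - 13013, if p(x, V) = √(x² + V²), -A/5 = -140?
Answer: -13013 + √491089 ≈ -12312.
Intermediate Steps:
A = 700 (A = -5*(-140) = 700)
p(x, V) = √(V² + x²)
p(-33, A) - 13013 = √(700² + (-33)²) - 13013 = √(490000 + 1089) - 13013 = √491089 - 13013 = -13013 + √491089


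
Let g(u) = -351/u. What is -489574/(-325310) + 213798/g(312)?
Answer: -92733435479/487965 ≈ -1.9004e+5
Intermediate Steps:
-489574/(-325310) + 213798/g(312) = -489574/(-325310) + 213798/((-351/312)) = -489574*(-1/325310) + 213798/((-351*1/312)) = 244787/162655 + 213798/(-9/8) = 244787/162655 + 213798*(-8/9) = 244787/162655 - 570128/3 = -92733435479/487965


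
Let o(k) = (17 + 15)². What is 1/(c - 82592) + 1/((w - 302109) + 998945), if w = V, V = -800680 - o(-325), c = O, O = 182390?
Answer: 845/1744269444 ≈ 4.8444e-7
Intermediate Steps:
c = 182390
o(k) = 1024 (o(k) = 32² = 1024)
V = -801704 (V = -800680 - 1*1024 = -800680 - 1024 = -801704)
w = -801704
1/(c - 82592) + 1/((w - 302109) + 998945) = 1/(182390 - 82592) + 1/((-801704 - 302109) + 998945) = 1/99798 + 1/(-1103813 + 998945) = 1/99798 + 1/(-104868) = 1/99798 - 1/104868 = 845/1744269444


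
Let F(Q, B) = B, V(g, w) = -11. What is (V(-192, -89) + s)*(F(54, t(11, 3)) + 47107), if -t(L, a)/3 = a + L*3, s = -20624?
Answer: -969824365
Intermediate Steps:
t(L, a) = -9*L - 3*a (t(L, a) = -3*(a + L*3) = -3*(a + 3*L) = -9*L - 3*a)
(V(-192, -89) + s)*(F(54, t(11, 3)) + 47107) = (-11 - 20624)*((-9*11 - 3*3) + 47107) = -20635*((-99 - 9) + 47107) = -20635*(-108 + 47107) = -20635*46999 = -969824365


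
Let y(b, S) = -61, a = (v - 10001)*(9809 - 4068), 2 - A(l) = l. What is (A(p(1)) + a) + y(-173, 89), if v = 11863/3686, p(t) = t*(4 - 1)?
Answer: -211566544375/3686 ≈ -5.7397e+7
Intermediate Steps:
p(t) = 3*t (p(t) = t*3 = 3*t)
A(l) = 2 - l
v = 11863/3686 (v = 11863*(1/3686) = 11863/3686 ≈ 3.2184)
a = -211566315843/3686 (a = (11863/3686 - 10001)*(9809 - 4068) = -36851823/3686*5741 = -211566315843/3686 ≈ -5.7397e+7)
(A(p(1)) + a) + y(-173, 89) = ((2 - 3) - 211566315843/3686) - 61 = (-1 - 211566315843/3686) - 61 = -211566319529/3686 - 61 = -211566544375/3686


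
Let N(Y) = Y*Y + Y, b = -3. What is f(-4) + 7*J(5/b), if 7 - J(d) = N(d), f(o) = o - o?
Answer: 371/9 ≈ 41.222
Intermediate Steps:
f(o) = 0
N(Y) = Y + Y² (N(Y) = Y² + Y = Y + Y²)
J(d) = 7 - d*(1 + d)
f(-4) + 7*J(5/b) = 0 + 7*(7 - 5/(-3)*(1 + 5/(-3))) = 0 + 7*(7 - 5*(-⅓)*(1 + 5*(-⅓))) = 0 + 7*(7 - 1*(-5/3)*(1 - 5/3)) = 0 + 7*(7 - 1*(-5/3)*(-⅔)) = 0 + 7*(7 - 10/9) = 0 + 7*(53/9) = 0 + 371/9 = 371/9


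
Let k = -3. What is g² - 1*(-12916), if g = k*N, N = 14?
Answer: 14680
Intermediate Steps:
g = -42 (g = -3*14 = -42)
g² - 1*(-12916) = (-42)² - 1*(-12916) = 1764 + 12916 = 14680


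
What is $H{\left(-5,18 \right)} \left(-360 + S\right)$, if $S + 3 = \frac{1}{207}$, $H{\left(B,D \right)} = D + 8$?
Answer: $- \frac{1953640}{207} \approx -9437.9$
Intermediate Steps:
$H{\left(B,D \right)} = 8 + D$
$S = - \frac{620}{207}$ ($S = -3 + \frac{1}{207} = - \frac{620}{207} \approx -2.9952$)
$H{\left(-5,18 \right)} \left(-360 + S\right) = \left(8 + 18\right) \left(-360 - \frac{620}{207}\right) = 26 \left(- \frac{75140}{207}\right) = - \frac{1953640}{207}$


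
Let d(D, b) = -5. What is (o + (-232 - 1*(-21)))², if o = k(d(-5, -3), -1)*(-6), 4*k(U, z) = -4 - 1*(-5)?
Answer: 180625/4 ≈ 45156.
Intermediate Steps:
k(U, z) = ¼ (k(U, z) = (-4 - 1*(-5))/4 = (-4 + 5)/4 = (¼)*1 = ¼)
o = -3/2 (o = (¼)*(-6) = -3/2 ≈ -1.5000)
(o + (-232 - 1*(-21)))² = (-3/2 + (-232 - 1*(-21)))² = (-3/2 + (-232 + 21))² = (-3/2 - 211)² = (-425/2)² = 180625/4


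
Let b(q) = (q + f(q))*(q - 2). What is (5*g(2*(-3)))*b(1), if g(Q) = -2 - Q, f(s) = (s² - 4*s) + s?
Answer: 20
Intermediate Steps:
f(s) = s² - 3*s
b(q) = (-2 + q)*(q + q*(-3 + q)) (b(q) = (q + q*(-3 + q))*(q - 2) = (q + q*(-3 + q))*(-2 + q) = (-2 + q)*(q + q*(-3 + q)))
(5*g(2*(-3)))*b(1) = (5*(-2 - 2*(-3)))*(1*(4 - 1*1 + 1*(-3 + 1))) = (5*(-2 - 1*(-6)))*(1*(4 - 1 + 1*(-2))) = (5*(-2 + 6))*(1*(4 - 1 - 2)) = (5*4)*(1*1) = 20*1 = 20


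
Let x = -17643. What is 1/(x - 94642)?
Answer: -1/112285 ≈ -8.9059e-6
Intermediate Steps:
1/(x - 94642) = 1/(-17643 - 94642) = 1/(-112285) = -1/112285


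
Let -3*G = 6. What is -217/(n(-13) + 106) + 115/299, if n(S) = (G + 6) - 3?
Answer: -2286/1391 ≈ -1.6434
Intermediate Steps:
G = -2 (G = -⅓*6 = -2)
n(S) = 1 (n(S) = (-2 + 6) - 3 = 4 - 3 = 1)
-217/(n(-13) + 106) + 115/299 = -217/(1 + 106) + 115/299 = -217/107 + 115*(1/299) = -217*1/107 + 5/13 = -217/107 + 5/13 = -2286/1391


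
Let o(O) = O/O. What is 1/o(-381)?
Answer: 1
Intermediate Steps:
o(O) = 1
1/o(-381) = 1/1 = 1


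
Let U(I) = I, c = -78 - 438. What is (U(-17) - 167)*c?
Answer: 94944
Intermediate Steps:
c = -516
(U(-17) - 167)*c = (-17 - 167)*(-516) = -184*(-516) = 94944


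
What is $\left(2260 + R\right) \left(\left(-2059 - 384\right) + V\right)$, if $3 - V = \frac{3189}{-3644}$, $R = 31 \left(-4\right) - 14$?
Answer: $- \frac{9430349431}{1822} \approx -5.1758 \cdot 10^{6}$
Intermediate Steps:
$R = -138$ ($R = -124 - 14 = -138$)
$V = \frac{14121}{3644}$ ($V = 3 - \frac{3189}{-3644} = 3 - 3189 \left(- \frac{1}{3644}\right) = 3 - - \frac{3189}{3644} = 3 + \frac{3189}{3644} = \frac{14121}{3644} \approx 3.8751$)
$\left(2260 + R\right) \left(\left(-2059 - 384\right) + V\right) = \left(2260 - 138\right) \left(\left(-2059 - 384\right) + \frac{14121}{3644}\right) = 2122 \left(\left(-2059 - 384\right) + \frac{14121}{3644}\right) = 2122 \left(-2443 + \frac{14121}{3644}\right) = 2122 \left(- \frac{8888171}{3644}\right) = - \frac{9430349431}{1822}$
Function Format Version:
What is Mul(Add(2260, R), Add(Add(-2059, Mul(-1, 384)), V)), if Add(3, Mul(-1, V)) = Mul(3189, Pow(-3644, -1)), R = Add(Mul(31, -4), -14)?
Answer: Rational(-9430349431, 1822) ≈ -5.1758e+6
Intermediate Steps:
R = -138 (R = Add(-124, -14) = -138)
V = Rational(14121, 3644) (V = Add(3, Mul(-1, Mul(3189, Pow(-3644, -1)))) = Add(3, Mul(-1, Mul(3189, Rational(-1, 3644)))) = Add(3, Mul(-1, Rational(-3189, 3644))) = Add(3, Rational(3189, 3644)) = Rational(14121, 3644) ≈ 3.8751)
Mul(Add(2260, R), Add(Add(-2059, Mul(-1, 384)), V)) = Mul(Add(2260, -138), Add(Add(-2059, Mul(-1, 384)), Rational(14121, 3644))) = Mul(2122, Add(Add(-2059, -384), Rational(14121, 3644))) = Mul(2122, Add(-2443, Rational(14121, 3644))) = Mul(2122, Rational(-8888171, 3644)) = Rational(-9430349431, 1822)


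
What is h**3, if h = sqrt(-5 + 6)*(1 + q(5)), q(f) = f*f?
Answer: 17576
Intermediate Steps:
q(f) = f**2
h = 26 (h = sqrt(-5 + 6)*(1 + 5**2) = sqrt(1)*(1 + 25) = 1*26 = 26)
h**3 = 26**3 = 17576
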